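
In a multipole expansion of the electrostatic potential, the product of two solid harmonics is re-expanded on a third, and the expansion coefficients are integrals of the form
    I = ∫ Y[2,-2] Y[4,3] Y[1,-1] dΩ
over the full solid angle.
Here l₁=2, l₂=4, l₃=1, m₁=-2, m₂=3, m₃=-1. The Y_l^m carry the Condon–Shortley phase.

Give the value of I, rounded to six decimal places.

0.000000

triangle: need 2≤l₃≤6, have 1; I=0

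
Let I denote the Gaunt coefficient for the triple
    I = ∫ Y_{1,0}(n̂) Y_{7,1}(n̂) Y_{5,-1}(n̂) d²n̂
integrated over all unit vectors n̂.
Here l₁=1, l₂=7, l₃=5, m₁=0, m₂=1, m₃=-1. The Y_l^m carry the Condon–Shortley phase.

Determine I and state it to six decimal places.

0.000000

triangle: need 6≤l₃≤8, have 5; I=0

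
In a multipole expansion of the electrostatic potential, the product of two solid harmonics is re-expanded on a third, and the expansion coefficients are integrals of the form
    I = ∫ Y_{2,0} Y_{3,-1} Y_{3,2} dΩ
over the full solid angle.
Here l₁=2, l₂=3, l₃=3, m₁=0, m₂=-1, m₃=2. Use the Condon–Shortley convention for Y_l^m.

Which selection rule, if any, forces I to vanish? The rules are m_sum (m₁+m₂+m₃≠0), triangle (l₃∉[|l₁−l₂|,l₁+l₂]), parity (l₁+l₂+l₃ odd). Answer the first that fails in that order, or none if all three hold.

m_sum

m₁+m₂+m₃ = 0 − 1 + 2 = 1  ✗
triangle: |2−3|=1 ≤ l₃=3 ≤ 2+3=5
parity: l₁+l₂+l₃ = 8 is even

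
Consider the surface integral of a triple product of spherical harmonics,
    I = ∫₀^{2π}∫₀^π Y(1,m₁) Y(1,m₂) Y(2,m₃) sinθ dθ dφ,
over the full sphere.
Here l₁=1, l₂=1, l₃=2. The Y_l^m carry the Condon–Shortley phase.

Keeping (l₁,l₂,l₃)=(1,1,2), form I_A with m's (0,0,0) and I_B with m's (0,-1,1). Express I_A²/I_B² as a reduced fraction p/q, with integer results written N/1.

Shared (l₁,l₂,l₃)=(1,1,2): N and (l;000)² cancel in I_A²/I_B².
A: Δ = 0!·2!·2!/5! = 1/30; Racah Σ t=0..0: t=0:+1/1 = 1/1; ⇒ 3j(1 1 2; 0 0 0)² = 2/15, sgn +1
B: Δ = 0!·2!·2!/5! = 1/30; Racah Σ t=0..0: t=0:+1/2 = 1/2; ⇒ 3j(1 1 2; 0 -1 1)² = 1/10, sgn -1
I_A²/I_B² = (2/15)/(1/10) = 4/3

4/3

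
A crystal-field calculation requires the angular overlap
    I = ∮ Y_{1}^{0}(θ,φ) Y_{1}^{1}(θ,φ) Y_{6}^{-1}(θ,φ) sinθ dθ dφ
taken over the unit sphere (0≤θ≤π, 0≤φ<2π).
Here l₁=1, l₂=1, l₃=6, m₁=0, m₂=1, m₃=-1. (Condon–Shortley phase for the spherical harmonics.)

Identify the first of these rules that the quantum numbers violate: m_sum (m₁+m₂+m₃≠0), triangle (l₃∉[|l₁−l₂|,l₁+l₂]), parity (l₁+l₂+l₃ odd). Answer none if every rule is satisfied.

triangle

m₁+m₂+m₃ = 0 + 1 − 1 = 0  ✓
triangle: |1−1|=0 ≤ l₃=6 ≤ 1+1=2  ✗
parity: l₁+l₂+l₃ = 8 is even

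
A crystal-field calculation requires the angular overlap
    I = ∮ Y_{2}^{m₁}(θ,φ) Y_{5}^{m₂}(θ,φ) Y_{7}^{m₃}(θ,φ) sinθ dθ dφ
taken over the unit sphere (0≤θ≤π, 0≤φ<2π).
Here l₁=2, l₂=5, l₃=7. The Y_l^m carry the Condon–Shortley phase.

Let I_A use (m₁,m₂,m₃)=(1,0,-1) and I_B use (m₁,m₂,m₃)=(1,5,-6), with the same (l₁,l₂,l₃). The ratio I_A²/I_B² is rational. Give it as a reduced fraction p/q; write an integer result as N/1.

Shared (l₁,l₂,l₃)=(2,5,7): N and (l;000)² cancel in I_A²/I_B².
A: Δ = 0!·4!·10!/15! = 1/15015; Racah Σ t=0..0: t=0:+1/86400 = 1/86400; ⇒ 3j(2 5 7; 1 0 -1)² = 16/715, sgn +1
B: Δ = 0!·4!·10!/15! = 1/15015; Racah Σ t=0..0: t=0:+1/21772800 = 1/21772800; ⇒ 3j(2 5 7; 1 5 -6)² = 2/105, sgn -1
I_A²/I_B² = (16/715)/(2/105) = 168/143

168/143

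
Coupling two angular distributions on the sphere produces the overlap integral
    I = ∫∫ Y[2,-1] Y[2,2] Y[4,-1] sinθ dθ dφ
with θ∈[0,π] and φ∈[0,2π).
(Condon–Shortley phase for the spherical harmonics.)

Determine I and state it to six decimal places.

m-sum 0 ✓  L=8 even ✓  0≤4≤4 ✓
Π(2lᵢ+1) = 5×5×9 = 225
triangle coeff Δ(2,2,4) = 1/630
Σ_t [0,0]: t=0:+1/16 = 1/16
(3j)²=2/35 [(2 2 4; 0 0 0)], sign=+1
Σ_t [0,0]: t=0:+1/144 = 1/144
(3j)²=1/126 [(2 2 4; -1 2 -1)], sign=-1
⇒ 4πI² = 5/49
I = (-1)√(5/49/(4π)) = -0.09011188

-0.090112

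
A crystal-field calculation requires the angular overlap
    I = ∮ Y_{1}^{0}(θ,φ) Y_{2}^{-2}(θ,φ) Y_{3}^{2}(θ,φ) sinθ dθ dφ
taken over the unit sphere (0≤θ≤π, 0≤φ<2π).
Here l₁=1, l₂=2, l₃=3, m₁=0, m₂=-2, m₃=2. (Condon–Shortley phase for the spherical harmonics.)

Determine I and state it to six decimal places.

Rules hold: Σm=0, L=6 even, 1≤3≤3.
N = 3·5·7 = 105
Δ = 0!·2!·4!/7! = 1/105
Racah Σ t=0..0: t=0:+1/4 = 1/4
⇒ 3j(1 2 3; 0 0 0)² = 3/35, sgn -1
Racah Σ t=0..0: t=0:+1/24 = 1/24
⇒ 3j(1 2 3; 0 -2 2)² = 1/21, sgn -1
4πI² = N·(3j₀)²·(3jₘ)² = 3/7
I = +1·√(0.428571/4π) = 0.18467439

0.184674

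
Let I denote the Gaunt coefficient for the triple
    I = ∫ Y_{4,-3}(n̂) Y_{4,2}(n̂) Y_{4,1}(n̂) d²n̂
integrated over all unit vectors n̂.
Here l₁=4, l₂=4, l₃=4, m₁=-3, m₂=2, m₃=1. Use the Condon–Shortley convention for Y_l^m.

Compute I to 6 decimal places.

-0.063661

Checks pass: Σm=0; 12 even; l₃=4∈[0,8].
(2·4+1)(2·4+1)(2·4+1) = 729
Δ: 4! 4! 4! / 13! → 1/450450
sum: t=0:+1/13824 t=1:−1/216 t=2:+1/64 t=3:−1/216 t=4:+1/13824 = 5/768
3j²(4 4 4; 0 0 0) = Δ·Π!·Σ² = 18/1001  (sign +1)
sum: t=3:−1/864 t=4:+1/576 = 1/1728
3j²(4 4 4; -3 2 1) = Δ·Π!·Σ² = 5/1287  (sign -1)
combine: 4πI² = 729·18/1001·5/1287 = 7290/143143
take √, sign -1: I = -0.06366105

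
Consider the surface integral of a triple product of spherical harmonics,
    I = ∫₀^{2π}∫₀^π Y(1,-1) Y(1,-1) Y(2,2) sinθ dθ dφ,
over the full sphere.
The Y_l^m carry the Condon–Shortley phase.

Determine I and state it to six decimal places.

Checks pass: Σm=0; 4 even; l₃=2∈[0,2].
(2·1+1)(2·1+1)(2·2+1) = 45
Δ: 0! 2! 2! / 5! → 1/30
sum: t=0:+1/1 = 1/1
3j²(1 1 2; 0 0 0) = Δ·Π!·Σ² = 2/15  (sign +1)
sum: t=0:+1/4 = 1/4
3j²(1 1 2; -1 -1 2) = Δ·Π!·Σ² = 1/5  (sign +1)
combine: 4πI² = 45·2/15·1/5 = 6/5
take √, sign +1: I = 0.30901936

0.309019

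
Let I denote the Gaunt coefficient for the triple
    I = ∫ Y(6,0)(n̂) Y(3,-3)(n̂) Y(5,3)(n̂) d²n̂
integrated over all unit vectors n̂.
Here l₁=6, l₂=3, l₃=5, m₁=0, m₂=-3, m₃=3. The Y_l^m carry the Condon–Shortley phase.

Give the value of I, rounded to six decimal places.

m-sum 0 ✓  L=14 even ✓  3≤5≤9 ✓
Π(2lᵢ+1) = 13×7×11 = 1001
triangle coeff Δ(6,3,5) = 1/675675
Σ_t [1,3]: t=1:−1/8640 t=2:+1/2304 t=3:−1/8640 = 7/34560
(3j)²=7/429 [(6 3 5; 0 0 0)], sign=-1
Σ_t [0,0]: t=0:+1/69120 = 1/69120
(3j)²=4/429 [(6 3 5; 0 -3 3)], sign=+1
⇒ 4πI² = 196/1287
I = (-1)√(196/1287/(4π)) = -0.11008644

-0.110086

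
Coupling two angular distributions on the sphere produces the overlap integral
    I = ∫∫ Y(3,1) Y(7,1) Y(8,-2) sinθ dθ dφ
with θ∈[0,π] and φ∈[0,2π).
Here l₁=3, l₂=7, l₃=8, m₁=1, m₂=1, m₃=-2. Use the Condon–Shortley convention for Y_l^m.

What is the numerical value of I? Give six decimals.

Rules hold: Σm=0, L=18 even, 4≤8≤10.
N = 7·15·17 = 1785
Δ = 2!·4!·12!/19! = 1/5290740
Racah Σ t=0..2: t=0:+1/7257600 t=1:−1/2073600 t=2:+1/7257600 = -1/4838400
⇒ 3j(3 7 8; 0 0 0)² = 252/20995, sgn -1
Racah Σ t=0..2: t=0:+1/7741440 t=1:−1/3628800 t=2:+1/24883200 = -37/348364800
⇒ 3j(3 7 8; 1 1 -2)² = 1369/176358, sgn -1
4πI² = N·(3j₀)²·(3jₘ)² = 172494/1037153
I = +1·√(0.166315/4π) = 0.11504312

0.115043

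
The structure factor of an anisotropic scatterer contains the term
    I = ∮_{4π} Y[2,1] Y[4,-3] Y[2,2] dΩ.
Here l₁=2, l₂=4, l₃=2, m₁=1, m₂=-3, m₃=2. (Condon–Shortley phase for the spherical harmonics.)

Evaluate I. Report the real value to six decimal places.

Checks pass: Σm=0; 8 even; l₃=2∈[2,6].
(2·2+1)(2·4+1)(2·2+1) = 225
Δ: 4! 0! 4! / 9! → 1/630
sum: t=2:+1/16 = 1/16
3j²(2 4 2; 0 0 0) = Δ·Π!·Σ² = 2/35  (sign +1)
sum: t=1:−1/144 = -1/144
3j²(2 4 2; 1 -3 2) = Δ·Π!·Σ² = 1/18  (sign -1)
combine: 4πI² = 225·2/35·1/18 = 5/7
take √, sign -1: I = -0.23841361

-0.238414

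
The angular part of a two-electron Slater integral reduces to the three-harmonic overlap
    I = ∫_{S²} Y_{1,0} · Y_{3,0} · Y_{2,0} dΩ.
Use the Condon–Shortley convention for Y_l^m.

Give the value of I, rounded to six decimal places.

m-sum 0 ✓  L=6 even ✓  2≤2≤4 ✓
Π(2lᵢ+1) = 3×7×5 = 105
triangle coeff Δ(1,3,2) = 1/105
Σ_t [1,1]: t=1:−1/4 = -1/4
(3j)²=3/35 [(1 3 2; 0 0 0)], sign=-1
(m-triple is (0,0,0) — same symbol as above.)
⇒ 4πI² = 27/35
I = (+1)√(27/35/(4π)) = 0.24776670

0.247767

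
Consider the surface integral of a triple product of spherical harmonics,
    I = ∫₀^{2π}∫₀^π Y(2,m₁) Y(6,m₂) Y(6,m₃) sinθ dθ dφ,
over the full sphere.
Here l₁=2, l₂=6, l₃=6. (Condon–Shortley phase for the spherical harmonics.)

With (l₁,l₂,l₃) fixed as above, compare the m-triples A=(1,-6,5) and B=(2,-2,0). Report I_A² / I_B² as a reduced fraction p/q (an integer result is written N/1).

Shared (l₁,l₂,l₃)=(2,6,6): N and (l;000)² cancel in I_A²/I_B².
A: Δ = 2!·2!·10!/15! = 1/90090; Racah Σ t=0..0: t=0:+1/7257600 = 1/7257600; ⇒ 3j(2 6 6; 1 -6 5)² = 11/455, sgn -1
B: Δ = 2!·2!·10!/15! = 1/90090; Racah Σ t=0..0: t=0:+1/69120 = 1/69120; ⇒ 3j(2 6 6; 2 -2 0)² = 4/143, sgn +1
I_A²/I_B² = (11/455)/(4/143) = 121/140

121/140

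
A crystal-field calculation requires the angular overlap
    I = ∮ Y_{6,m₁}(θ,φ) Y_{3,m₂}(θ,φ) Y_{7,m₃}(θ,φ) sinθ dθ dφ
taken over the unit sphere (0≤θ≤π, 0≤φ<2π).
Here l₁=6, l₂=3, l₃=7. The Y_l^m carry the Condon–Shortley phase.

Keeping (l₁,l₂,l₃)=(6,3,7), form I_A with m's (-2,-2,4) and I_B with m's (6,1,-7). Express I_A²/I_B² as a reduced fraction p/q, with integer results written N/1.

50/1001

l's match ⇒ only the (l;m) 3-j factors differ between A and B.
A: triangle coeff Δ(6,3,7) = 1/2042040; Σ_t [0,1]: t=0:+1/967680 t=1:−1/725760 = -1/2903040; (3j)²=5/3094 [(6 3 7; -2 -2 4)], sign=+1
B: triangle coeff Δ(6,3,7) = 1/2042040; Σ_t [0,0]: t=0:+1/174182400 = 1/174182400; (3j)²=11/340 [(6 3 7; 6 1 -7)], sign=+1
I_A²/I_B² = (5/3094)/(11/340) = 50/1001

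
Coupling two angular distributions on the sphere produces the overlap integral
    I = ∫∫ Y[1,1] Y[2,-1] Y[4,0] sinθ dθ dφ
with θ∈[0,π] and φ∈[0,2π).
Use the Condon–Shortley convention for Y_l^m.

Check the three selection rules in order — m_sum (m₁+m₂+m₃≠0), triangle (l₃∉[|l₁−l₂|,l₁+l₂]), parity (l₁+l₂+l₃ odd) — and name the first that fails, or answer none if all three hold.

Σmᵢ = 0  ✓
l₃∈[|l₁−l₂|,l₁+l₂]=[1,3], have l₃=4  ✗
Σlᵢ = 7 ⇒ odd

triangle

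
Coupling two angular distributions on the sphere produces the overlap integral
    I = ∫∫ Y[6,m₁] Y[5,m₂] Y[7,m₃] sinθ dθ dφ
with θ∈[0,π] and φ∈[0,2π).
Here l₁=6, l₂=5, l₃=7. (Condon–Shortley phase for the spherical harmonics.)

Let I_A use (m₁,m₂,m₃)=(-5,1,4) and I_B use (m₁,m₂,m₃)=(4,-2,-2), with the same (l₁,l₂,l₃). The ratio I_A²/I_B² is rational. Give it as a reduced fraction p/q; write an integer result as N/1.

12100/5887

l's match ⇒ only the (l;m) 3-j factors differ between A and B.
A: triangle coeff Δ(6,5,7) = 1/174594420; Σ_t [3,4]: t=3:−1/8709120 t=4:+1/5806080 = 1/17418240; (3j)²=275/88179 [(6 5 7; -5 1 4)], sign=-1
B: triangle coeff Δ(6,5,7) = 1/174594420; Σ_t [0,2]: t=0:+1/1244160 t=1:−1/1451520 t=2:+1/19353600 = 29/174182400; (3j)²=841/554268 [(6 5 7; 4 -2 -2)], sign=-1
I_A²/I_B² = (275/88179)/(841/554268) = 12100/5887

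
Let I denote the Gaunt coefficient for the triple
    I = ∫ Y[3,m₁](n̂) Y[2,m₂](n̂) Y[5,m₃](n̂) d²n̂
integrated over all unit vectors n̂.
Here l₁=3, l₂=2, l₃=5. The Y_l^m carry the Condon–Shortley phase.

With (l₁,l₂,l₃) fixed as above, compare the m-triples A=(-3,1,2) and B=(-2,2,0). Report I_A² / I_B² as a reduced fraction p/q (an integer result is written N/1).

7/5

Shared (l₁,l₂,l₃)=(3,2,5): N and (l;000)² cancel in I_A²/I_B².
A: Δ = 0!·6!·4!/11! = 1/2310; Racah Σ t=0..0: t=0:+1/4320 = 1/4320; ⇒ 3j(3 2 5; -3 1 2)² = 1/330, sgn -1
B: Δ = 0!·6!·4!/11! = 1/2310; Racah Σ t=0..0: t=0:+1/2880 = 1/2880; ⇒ 3j(3 2 5; -2 2 0)² = 1/462, sgn -1
I_A²/I_B² = (1/330)/(1/462) = 7/5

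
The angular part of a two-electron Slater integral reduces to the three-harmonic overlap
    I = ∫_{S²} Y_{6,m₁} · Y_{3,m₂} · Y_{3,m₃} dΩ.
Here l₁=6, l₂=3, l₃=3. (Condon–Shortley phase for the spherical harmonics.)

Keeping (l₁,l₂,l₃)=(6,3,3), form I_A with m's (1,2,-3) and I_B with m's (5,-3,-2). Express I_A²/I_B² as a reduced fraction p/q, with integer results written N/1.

1/66

l's match ⇒ only the (l;m) 3-j factors differ between A and B.
A: triangle coeff Δ(6,3,3) = 1/12012; Σ_t [5,5]: t=5:−1/86400 = -1/86400; (3j)²=1/1716 [(6 3 3; 1 2 -3)], sign=-1
B: triangle coeff Δ(6,3,3) = 1/12012; Σ_t [0,0]: t=0:+1/86400 = 1/86400; (3j)²=1/26 [(6 3 3; 5 -3 -2)], sign=-1
I_A²/I_B² = (1/1716)/(1/26) = 1/66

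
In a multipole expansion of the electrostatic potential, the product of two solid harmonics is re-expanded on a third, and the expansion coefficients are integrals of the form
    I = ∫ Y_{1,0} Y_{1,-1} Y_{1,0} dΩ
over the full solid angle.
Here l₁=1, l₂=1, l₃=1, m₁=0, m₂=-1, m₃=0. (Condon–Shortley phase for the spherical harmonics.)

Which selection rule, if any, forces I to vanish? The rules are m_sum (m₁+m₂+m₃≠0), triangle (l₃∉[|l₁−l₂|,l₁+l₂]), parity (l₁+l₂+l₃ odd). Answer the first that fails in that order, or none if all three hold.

m_sum

Σmᵢ = -1  ✗
l₃∈[|l₁−l₂|,l₁+l₂]=[0,2], have l₃=1
Σlᵢ = 3 ⇒ odd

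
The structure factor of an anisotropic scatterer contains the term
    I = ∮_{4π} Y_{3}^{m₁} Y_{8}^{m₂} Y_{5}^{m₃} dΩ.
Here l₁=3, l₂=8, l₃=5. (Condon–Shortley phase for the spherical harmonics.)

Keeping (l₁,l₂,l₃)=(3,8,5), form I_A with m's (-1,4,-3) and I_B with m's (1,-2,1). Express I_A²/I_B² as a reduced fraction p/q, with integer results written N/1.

l's match ⇒ only the (l;m) 3-j factors differ between A and B.
A: triangle coeff Δ(3,8,5) = 1/136136; Σ_t [4,4]: t=4:+1/3870720 = 1/3870720; (3j)²=135/6188 [(3 8 5; -1 4 -3)], sign=+1
B: triangle coeff Δ(3,8,5) = 1/136136; Σ_t [2,2]: t=2:+1/829440 = 1/829440; (3j)²=225/9724 [(3 8 5; 1 -2 1)], sign=+1
I_A²/I_B² = (135/6188)/(225/9724) = 33/35

33/35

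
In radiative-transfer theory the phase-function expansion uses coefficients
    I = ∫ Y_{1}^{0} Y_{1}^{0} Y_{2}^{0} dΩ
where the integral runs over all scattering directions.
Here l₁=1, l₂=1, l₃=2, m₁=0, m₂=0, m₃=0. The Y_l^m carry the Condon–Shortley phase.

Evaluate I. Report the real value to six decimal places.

Rules hold: Σm=0, L=4 even, 0≤2≤2.
N = 3·3·5 = 45
Δ = 0!·2!·2!/5! = 1/30
Racah Σ t=0..0: t=0:+1/1 = 1/1
⇒ 3j(1 1 2; 0 0 0)² = 2/15, sgn +1
(m-triple is (0,0,0) — same symbol as above.)
4πI² = N·(3j₀)²·(3jₘ)² = 4/5
I = +1·√(0.8/4π) = 0.25231325

0.252313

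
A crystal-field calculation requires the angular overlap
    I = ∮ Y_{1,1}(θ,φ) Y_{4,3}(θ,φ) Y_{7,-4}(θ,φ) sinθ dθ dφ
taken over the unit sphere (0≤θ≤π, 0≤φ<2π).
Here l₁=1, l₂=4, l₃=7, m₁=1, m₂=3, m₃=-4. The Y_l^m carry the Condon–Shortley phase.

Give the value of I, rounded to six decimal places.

0.000000

triangle: need 3≤l₃≤5, have 7; I=0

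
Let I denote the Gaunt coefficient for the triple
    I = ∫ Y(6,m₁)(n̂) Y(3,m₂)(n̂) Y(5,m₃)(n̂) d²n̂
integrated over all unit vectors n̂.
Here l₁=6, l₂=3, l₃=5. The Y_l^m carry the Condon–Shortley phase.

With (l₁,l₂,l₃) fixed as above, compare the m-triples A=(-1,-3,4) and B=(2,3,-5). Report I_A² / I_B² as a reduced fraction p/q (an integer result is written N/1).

4/1

Same 6,3,5: normalisation and zero-m 3j drop out of the ratio.
A: Δ: 4! 8! 2! / 15! → 1/675675; sum: t=0:+1/241920 = 1/241920; 3j²(6 3 5; -1 -3 4) = Δ·Π!·Σ² = 4/1001  (sign -1)
B: Δ: 4! 8! 2! / 15! → 1/675675; sum: t=4:+1/1935360 = 1/1935360; 3j²(6 3 5; 2 3 -5) = Δ·Π!·Σ² = 1/1001  (sign +1)
I_A²/I_B² = (4/1001)/(1/1001) = 4/1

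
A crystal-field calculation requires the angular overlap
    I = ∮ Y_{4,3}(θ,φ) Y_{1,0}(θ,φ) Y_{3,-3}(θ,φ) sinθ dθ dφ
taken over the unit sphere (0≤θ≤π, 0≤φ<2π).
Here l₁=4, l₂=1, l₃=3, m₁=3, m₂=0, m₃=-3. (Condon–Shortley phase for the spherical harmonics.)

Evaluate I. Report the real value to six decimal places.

m-sum 0 ✓  L=8 even ✓  3≤3≤5 ✓
Π(2lᵢ+1) = 9×3×7 = 189
triangle coeff Δ(4,1,3) = 1/252
Σ_t [1,1]: t=1:−1/36 = -1/36
(3j)²=4/63 [(4 1 3; 0 0 0)], sign=+1
Σ_t [1,1]: t=1:−1/720 = -1/720
(3j)²=1/36 [(4 1 3; 3 0 -3)], sign=-1
⇒ 4πI² = 1/3
I = (-1)√(1/3/(4π)) = -0.16286750

-0.162868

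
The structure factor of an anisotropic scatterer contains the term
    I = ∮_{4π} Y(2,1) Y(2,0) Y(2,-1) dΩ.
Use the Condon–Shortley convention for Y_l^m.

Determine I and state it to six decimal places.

m-sum 0 ✓  L=6 even ✓  0≤2≤4 ✓
Π(2lᵢ+1) = 5×5×5 = 125
triangle coeff Δ(2,2,2) = 1/630
Σ_t [0,2]: t=0:+1/8 t=1:−1/1 t=2:+1/8 = -3/4
(3j)²=2/35 [(2 2 2; 0 0 0)], sign=-1
Σ_t [0,1]: t=0:+1/4 t=1:−1/2 = -1/4
(3j)²=1/70 [(2 2 2; 1 0 -1)], sign=+1
⇒ 4πI² = 5/49
I = (-1)√(5/49/(4π)) = -0.09011188

-0.090112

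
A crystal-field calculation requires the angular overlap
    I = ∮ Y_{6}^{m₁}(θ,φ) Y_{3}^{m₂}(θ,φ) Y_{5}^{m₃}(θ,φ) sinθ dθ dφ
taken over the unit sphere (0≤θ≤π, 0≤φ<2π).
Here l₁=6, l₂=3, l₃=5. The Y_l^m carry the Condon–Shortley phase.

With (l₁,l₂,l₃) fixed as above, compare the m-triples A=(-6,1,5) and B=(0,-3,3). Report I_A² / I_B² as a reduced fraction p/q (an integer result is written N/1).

99/28

Same 6,3,5: normalisation and zero-m 3j drop out of the ratio.
A: Δ: 4! 8! 2! / 15! → 1/675675; sum: t=4:+1/1935360 = 1/1935360; 3j²(6 3 5; -6 1 5) = Δ·Π!·Σ² = 3/91  (sign +1)
B: Δ: 4! 8! 2! / 15! → 1/675675; sum: t=0:+1/69120 = 1/69120; 3j²(6 3 5; 0 -3 3) = Δ·Π!·Σ² = 4/429  (sign +1)
I_A²/I_B² = (3/91)/(4/429) = 99/28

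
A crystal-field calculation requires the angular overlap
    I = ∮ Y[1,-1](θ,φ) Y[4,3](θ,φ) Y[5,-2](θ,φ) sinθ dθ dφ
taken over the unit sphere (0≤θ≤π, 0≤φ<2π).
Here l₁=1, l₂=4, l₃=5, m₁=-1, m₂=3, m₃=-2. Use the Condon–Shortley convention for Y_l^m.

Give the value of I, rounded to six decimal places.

Rules hold: Σm=0, L=10 even, 3≤5≤5.
N = 3·9·11 = 297
Δ = 0!·2!·8!/11! = 1/495
Racah Σ t=0..0: t=0:+1/576 = 1/576
⇒ 3j(1 4 5; 0 0 0)² = 5/99, sgn -1
Racah Σ t=0..0: t=0:+1/10080 = 1/10080
⇒ 3j(1 4 5; -1 3 -2)² = 1/165, sgn -1
4πI² = N·(3j₀)²·(3jₘ)² = 1/11
I = +1·√(0.0909091/4π) = 0.08505478

0.085055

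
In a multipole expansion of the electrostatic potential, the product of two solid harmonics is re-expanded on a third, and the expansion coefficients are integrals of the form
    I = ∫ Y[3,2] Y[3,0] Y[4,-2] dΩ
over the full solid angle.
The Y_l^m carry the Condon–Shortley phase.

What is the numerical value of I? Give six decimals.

m-sum 0 ✓  L=10 even ✓  0≤4≤6 ✓
Π(2lᵢ+1) = 7×7×9 = 441
triangle coeff Δ(3,3,4) = 1/34650
Σ_t [0,2]: t=0:+1/72 t=1:−1/16 t=2:+1/72 = -5/144
(3j)²=2/77 [(3 3 4; 0 0 0)], sign=-1
Σ_t [0,1]: t=0:+1/72 t=1:−1/96 = 1/288
(3j)²=1/462 [(3 3 4; 2 0 -2)], sign=+1
⇒ 4πI² = 3/121
I = (-1)√(3/121/(4π)) = -0.04441841

-0.044418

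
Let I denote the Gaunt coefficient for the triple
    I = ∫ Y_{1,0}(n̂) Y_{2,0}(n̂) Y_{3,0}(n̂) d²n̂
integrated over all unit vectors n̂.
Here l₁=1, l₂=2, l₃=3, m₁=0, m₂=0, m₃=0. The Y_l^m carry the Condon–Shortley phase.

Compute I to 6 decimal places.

Rules hold: Σm=0, L=6 even, 1≤3≤3.
N = 3·5·7 = 105
Δ = 0!·2!·4!/7! = 1/105
Racah Σ t=0..0: t=0:+1/4 = 1/4
⇒ 3j(1 2 3; 0 0 0)² = 3/35, sgn -1
(m-triple is (0,0,0) — same symbol as above.)
4πI² = N·(3j₀)²·(3jₘ)² = 27/35
I = +1·√(0.771429/4π) = 0.24776670

0.247767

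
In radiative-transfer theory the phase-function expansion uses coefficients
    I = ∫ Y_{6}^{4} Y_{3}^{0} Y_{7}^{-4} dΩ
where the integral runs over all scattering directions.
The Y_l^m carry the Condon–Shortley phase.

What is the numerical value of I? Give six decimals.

Rules hold: Σm=0, L=16 even, 3≤7≤9.
N = 13·7·15 = 1365
Δ = 2!·10!·4!/17! = 1/2042040
Racah Σ t=0..2: t=0:+1/207360 t=1:−1/57600 t=2:+1/207360 = -1/129600
⇒ 3j(6 3 7; 0 0 0)² = 168/12155, sgn +1
Racah Σ t=0..2: t=0:+1/967680 t=1:−1/1451520 t=2:+1/43545600 = 1/2721600
⇒ 3j(6 3 7; 4 0 -4)² = 32/7735, sgn -1
4πI² = N·(3j₀)²·(3jₘ)² = 16128/206635
I = -1·√(0.0780507/4π) = -0.07881037

-0.078810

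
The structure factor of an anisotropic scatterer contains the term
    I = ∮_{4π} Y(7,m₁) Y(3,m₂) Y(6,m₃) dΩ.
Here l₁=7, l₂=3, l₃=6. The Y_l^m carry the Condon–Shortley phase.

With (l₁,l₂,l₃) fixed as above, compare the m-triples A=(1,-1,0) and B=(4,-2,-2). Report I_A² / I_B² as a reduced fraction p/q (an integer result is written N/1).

1183/550

Same 7,3,6: normalisation and zero-m 3j drop out of the ratio.
A: Δ: 4! 10! 2! / 17! → 1/2042040; sum: t=0:+1/829440 t=1:−1/86400 t=2:+1/138240 = -13/4147200; 3j²(7 3 6; 1 -1 0) = Δ·Π!·Σ² = 13/3740  (sign -1)
B: Δ: 4! 10! 2! / 17! → 1/2042040; sum: t=0:+1/725760 t=1:−1/967680 = 1/2903040; 3j²(7 3 6; 4 -2 -2) = Δ·Π!·Σ² = 5/3094  (sign +1)
I_A²/I_B² = (13/3740)/(5/3094) = 1183/550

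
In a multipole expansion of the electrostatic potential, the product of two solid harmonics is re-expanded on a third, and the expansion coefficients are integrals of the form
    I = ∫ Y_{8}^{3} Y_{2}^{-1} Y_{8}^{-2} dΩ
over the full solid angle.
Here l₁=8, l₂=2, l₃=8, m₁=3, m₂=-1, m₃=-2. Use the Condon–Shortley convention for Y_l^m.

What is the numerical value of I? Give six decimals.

m-sum 0 ✓  L=18 even ✓  6≤8≤10 ✓
Π(2lᵢ+1) = 17×5×17 = 1445
triangle coeff Δ(8,2,8) = 1/348840
Σ_t [0,2]: t=0:+1/116121600 t=1:−1/25401600 t=2:+1/116121600 = -1/45158400
(3j)²=24/1615 [(8 2 8; 0 0 0)], sign=-1
Σ_t [0,1]: t=0:+1/87091200 t=1:−1/174182400 = 1/174182400
(3j)²=55/7752 [(8 2 8; 3 -1 -2)], sign=+1
⇒ 4πI² = 55/361
I = (-1)√(55/361/(4π)) = -0.11010900

-0.110109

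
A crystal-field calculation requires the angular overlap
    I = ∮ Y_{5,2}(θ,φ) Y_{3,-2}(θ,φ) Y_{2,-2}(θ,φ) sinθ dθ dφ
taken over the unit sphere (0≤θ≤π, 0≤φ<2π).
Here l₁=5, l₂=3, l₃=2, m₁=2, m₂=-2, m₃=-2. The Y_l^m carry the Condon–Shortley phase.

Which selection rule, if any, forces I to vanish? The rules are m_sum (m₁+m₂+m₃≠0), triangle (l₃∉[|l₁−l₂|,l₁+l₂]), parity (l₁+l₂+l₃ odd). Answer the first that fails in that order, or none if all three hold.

Σmᵢ = -2  ✗
l₃∈[|l₁−l₂|,l₁+l₂]=[2,8], have l₃=2
Σlᵢ = 10 ⇒ even

m_sum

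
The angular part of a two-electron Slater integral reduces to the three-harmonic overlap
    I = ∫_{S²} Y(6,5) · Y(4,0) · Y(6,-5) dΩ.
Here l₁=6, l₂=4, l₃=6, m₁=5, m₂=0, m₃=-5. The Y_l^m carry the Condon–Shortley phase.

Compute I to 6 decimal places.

0.099563

m-sum 0 ✓  L=16 even ✓  2≤6≤10 ✓
Π(2lᵢ+1) = 13×9×13 = 1521
triangle coeff Δ(6,4,6) = 1/15315300
Σ_t [0,4]: t=0:+1/829440 t=1:−1/25920 t=2:+1/9216 t=3:−1/25920 t=4:+1/829440 = 7/207360
(3j)²=28/2431 [(6 4 6; 0 0 0)], sign=+1
Σ_t [0,1]: t=0:+1/2903040 t=1:−1/1451520 = -1/2903040
(3j)²=11/1547 [(6 4 6; 5 0 -5)], sign=+1
⇒ 4πI² = 36/289
I = (+1)√(36/289/(4π)) = 0.09956287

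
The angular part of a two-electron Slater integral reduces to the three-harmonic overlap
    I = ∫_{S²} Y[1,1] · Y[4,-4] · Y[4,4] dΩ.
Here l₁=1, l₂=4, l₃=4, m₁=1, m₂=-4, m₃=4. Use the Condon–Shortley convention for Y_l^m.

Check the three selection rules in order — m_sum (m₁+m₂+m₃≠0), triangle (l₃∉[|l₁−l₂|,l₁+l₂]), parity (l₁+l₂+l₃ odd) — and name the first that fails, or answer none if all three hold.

m₁+m₂+m₃ = 1 − 4 + 4 = 1  ✗
triangle: |1−4|=3 ≤ l₃=4 ≤ 1+4=5
parity: l₁+l₂+l₃ = 9 is odd

m_sum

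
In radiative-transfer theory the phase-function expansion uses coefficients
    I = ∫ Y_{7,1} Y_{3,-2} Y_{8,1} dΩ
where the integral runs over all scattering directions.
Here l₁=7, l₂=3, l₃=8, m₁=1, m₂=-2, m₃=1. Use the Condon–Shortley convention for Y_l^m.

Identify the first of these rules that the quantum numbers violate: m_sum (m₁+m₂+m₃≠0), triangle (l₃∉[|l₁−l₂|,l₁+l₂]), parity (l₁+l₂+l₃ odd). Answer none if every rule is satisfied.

Σmᵢ = 0  ✓
l₃∈[|l₁−l₂|,l₁+l₂]=[4,10], have l₃=8  ✓
Σlᵢ = 18 ⇒ even  ✓

none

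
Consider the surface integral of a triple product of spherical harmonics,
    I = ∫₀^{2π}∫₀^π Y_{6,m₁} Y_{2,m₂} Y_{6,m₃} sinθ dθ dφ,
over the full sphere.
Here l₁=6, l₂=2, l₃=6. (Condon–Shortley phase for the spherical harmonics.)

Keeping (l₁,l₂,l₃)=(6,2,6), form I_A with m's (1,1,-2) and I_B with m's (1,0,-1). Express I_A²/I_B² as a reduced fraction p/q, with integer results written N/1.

Same 6,2,6: normalisation and zero-m 3j drop out of the ratio.
A: Δ: 2! 10! 2! / 15! → 1/90090; sum: t=1:−1/34560 t=2:+1/60480 = -1/80640; 3j²(6 2 6; 1 1 -2) = Δ·Π!·Σ² = 6/1001  (sign -1)
B: Δ: 2! 10! 2! / 15! → 1/90090; sum: t=0:+1/57600 t=1:−1/17280 t=2:+1/120960 = -13/403200; 3j²(6 2 6; 1 0 -1) = Δ·Π!·Σ² = 13/770  (sign +1)
I_A²/I_B² = (6/1001)/(13/770) = 60/169

60/169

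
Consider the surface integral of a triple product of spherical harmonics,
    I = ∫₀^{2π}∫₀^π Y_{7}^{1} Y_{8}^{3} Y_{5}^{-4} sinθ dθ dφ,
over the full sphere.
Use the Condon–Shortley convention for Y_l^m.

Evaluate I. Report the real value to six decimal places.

-0.041715

Checks pass: Σm=0; 20 even; l₃=5∈[1,15].
(2·7+1)(2·8+1)(2·5+1) = 2805
Δ: 10! 4! 6! / 21! → 1/814773960
sum: t=3:−1/87091200 t=4:+1/4976640 t=5:−1/2073600 t=6:+1/4976640 t=7:−1/87091200 = -1/9676800
3j²(7 8 5; 0 0 0) = Δ·Π!·Σ² = 360/46189  (sign +1)
sum: t=5:−1/62208000 t=6:+1/49766400 = 1/248832000
3j²(7 8 5; 1 3 -4) = Δ·Π!·Σ² = 21/20995  (sign -1)
combine: 4πI² = 2805·360/46189·21/20995 = 22680/1037153
take √, sign -1: I = -0.04171528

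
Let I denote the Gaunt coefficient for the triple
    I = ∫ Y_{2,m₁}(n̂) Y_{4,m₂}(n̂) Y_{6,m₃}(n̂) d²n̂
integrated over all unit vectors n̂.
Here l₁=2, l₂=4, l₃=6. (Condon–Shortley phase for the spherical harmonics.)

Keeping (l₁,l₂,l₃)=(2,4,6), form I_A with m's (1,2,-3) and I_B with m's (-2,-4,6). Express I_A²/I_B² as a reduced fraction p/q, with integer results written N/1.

28/55

l's match ⇒ only the (l;m) 3-j factors differ between A and B.
A: triangle coeff Δ(2,4,6) = 1/6435; Σ_t [0,0]: t=0:+1/8640 = 1/8640; (3j)²=28/715 [(2 4 6; 1 2 -3)], sign=-1
B: triangle coeff Δ(2,4,6) = 1/6435; Σ_t [0,0]: t=0:+1/967680 = 1/967680; (3j)²=1/13 [(2 4 6; -2 -4 6)], sign=+1
I_A²/I_B² = (28/715)/(1/13) = 28/55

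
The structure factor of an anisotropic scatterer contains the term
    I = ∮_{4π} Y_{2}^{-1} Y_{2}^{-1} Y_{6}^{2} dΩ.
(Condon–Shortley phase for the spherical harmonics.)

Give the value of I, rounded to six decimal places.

|2−2|≤6≤2+2 violated ⇒ I = 0

0.000000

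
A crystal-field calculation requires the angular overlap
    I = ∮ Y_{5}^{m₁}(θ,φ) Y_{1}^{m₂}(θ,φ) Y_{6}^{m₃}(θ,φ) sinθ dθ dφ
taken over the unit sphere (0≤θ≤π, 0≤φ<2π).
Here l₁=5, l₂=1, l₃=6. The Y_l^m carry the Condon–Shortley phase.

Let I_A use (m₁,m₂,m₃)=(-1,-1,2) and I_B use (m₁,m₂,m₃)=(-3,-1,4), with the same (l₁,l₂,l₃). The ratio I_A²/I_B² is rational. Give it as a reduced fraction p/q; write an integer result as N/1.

28/45

Shared (l₁,l₂,l₃)=(5,1,6): N and (l;000)² cancel in I_A²/I_B².
A: Δ = 0!·10!·2!/13! = 1/858; Racah Σ t=0..0: t=0:+1/34560 = 1/34560; ⇒ 3j(5 1 6; -1 -1 2)² = 14/429, sgn +1
B: Δ = 0!·10!·2!/13! = 1/858; Racah Σ t=0..0: t=0:+1/161280 = 1/161280; ⇒ 3j(5 1 6; -3 -1 4)² = 15/286, sgn +1
I_A²/I_B² = (14/429)/(15/286) = 28/45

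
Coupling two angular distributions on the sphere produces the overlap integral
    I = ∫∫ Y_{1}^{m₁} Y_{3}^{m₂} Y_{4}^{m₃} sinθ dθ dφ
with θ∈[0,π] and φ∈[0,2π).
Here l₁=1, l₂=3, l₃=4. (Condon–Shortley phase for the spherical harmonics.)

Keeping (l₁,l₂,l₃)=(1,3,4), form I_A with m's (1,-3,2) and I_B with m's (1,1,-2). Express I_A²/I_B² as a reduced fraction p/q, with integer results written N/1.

l's match ⇒ only the (l;m) 3-j factors differ between A and B.
A: triangle coeff Δ(1,3,4) = 1/252; Σ_t [0,0]: t=0:+1/1440 = 1/1440; (3j)²=1/252 [(1 3 4; 1 -3 2)], sign=+1
B: triangle coeff Δ(1,3,4) = 1/252; Σ_t [0,0]: t=0:+1/96 = 1/96; (3j)²=5/84 [(1 3 4; 1 1 -2)], sign=+1
I_A²/I_B² = (1/252)/(5/84) = 1/15

1/15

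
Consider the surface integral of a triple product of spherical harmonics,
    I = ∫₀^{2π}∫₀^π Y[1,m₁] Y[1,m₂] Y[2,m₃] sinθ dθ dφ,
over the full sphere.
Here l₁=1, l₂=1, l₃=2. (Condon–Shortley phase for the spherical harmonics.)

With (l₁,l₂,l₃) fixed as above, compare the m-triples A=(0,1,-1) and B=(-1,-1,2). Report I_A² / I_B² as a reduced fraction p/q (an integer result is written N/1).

1/2

Same 1,1,2: normalisation and zero-m 3j drop out of the ratio.
A: Δ: 0! 2! 2! / 5! → 1/30; sum: t=0:+1/2 = 1/2; 3j²(1 1 2; 0 1 -1) = Δ·Π!·Σ² = 1/10  (sign -1)
B: Δ: 0! 2! 2! / 5! → 1/30; sum: t=0:+1/4 = 1/4; 3j²(1 1 2; -1 -1 2) = Δ·Π!·Σ² = 1/5  (sign +1)
I_A²/I_B² = (1/10)/(1/5) = 1/2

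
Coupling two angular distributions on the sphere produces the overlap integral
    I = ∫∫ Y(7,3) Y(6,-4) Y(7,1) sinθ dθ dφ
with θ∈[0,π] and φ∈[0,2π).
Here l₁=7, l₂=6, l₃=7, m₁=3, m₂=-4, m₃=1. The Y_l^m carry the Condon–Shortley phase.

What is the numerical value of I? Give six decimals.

-0.092761

m-sum 0 ✓  L=20 even ✓  1≤7≤13 ✓
Π(2lᵢ+1) = 15×13×15 = 2925
triangle coeff Δ(7,6,7) = 1/2444321880
Σ_t [0,6]: t=0:+1/2612736000 t=1:−1/20736000 t=2:+1/1658880 t=3:−1/746496 t=4:+1/1658880 t=5:−1/20736000 t=6:+1/2612736000 = -1/4354560
(3j)²=1000/138567 [(7 6 7; 0 0 0)], sign=+1
Σ_t [0,2]: t=0:+1/19906560 t=1:−1/10368000 t=2:+1/49766400 = -13/497664000
(3j)²=91/17765 [(7 6 7; 3 -4 1)], sign=-1
⇒ 4πI² = 1365000/12623809
I = (-1)√(1365000/12623809/(4π)) = -0.09276116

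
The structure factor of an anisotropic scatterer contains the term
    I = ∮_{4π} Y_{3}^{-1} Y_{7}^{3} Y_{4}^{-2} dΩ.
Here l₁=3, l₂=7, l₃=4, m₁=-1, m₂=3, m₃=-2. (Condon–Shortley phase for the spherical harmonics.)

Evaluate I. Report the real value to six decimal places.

m-sum 0 ✓  L=14 even ✓  4≤4≤10 ✓
Π(2lᵢ+1) = 7×15×9 = 945
triangle coeff Δ(3,7,4) = 1/45045
Σ_t [3,3]: t=3:−1/20736 = -1/20736
(3j)²=35/1287 [(3 7 4; 0 0 0)], sign=-1
Σ_t [4,4]: t=4:+1/69120 = 1/69120
(3j)²=4/143 [(3 7 4; -1 3 -2)], sign=+1
⇒ 4πI² = 14700/20449
I = (-1)√(14700/20449/(4π)) = -0.23917605

-0.239176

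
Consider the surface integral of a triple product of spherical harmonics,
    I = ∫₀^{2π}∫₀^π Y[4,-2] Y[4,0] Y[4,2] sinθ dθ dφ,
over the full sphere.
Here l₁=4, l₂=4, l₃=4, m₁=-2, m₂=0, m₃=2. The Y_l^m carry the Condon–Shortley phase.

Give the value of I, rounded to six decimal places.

-0.083698

m-sum 0 ✓  L=12 even ✓  0≤4≤8 ✓
Π(2lᵢ+1) = 9×9×9 = 729
triangle coeff Δ(4,4,4) = 1/450450
Σ_t [0,4]: t=0:+1/13824 t=1:−1/216 t=2:+1/64 t=3:−1/216 t=4:+1/13824 = 5/768
(3j)²=18/1001 [(4 4 4; 0 0 0)], sign=+1
Σ_t [2,4]: t=2:+1/384 t=3:−1/216 t=4:+1/2304 = -11/6912
(3j)²=11/1638 [(4 4 4; -2 0 2)], sign=-1
⇒ 4πI² = 729/8281
I = (-1)√(729/8281/(4π)) = -0.08369845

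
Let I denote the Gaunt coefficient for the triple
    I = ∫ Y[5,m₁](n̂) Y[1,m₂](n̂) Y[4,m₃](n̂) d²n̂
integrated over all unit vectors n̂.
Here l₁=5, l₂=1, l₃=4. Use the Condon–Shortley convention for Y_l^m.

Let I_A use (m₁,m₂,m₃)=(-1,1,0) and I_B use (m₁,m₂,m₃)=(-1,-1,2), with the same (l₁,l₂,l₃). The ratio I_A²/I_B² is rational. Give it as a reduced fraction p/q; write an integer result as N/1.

5/2

Same 5,1,4: normalisation and zero-m 3j drop out of the ratio.
A: Δ: 2! 8! 0! / 11! → 1/495; sum: t=2:+1/1152 = 1/1152; 3j²(5 1 4; -1 1 0) = Δ·Π!·Σ² = 1/33  (sign +1)
B: Δ: 2! 8! 0! / 11! → 1/495; sum: t=0:+1/2880 = 1/2880; 3j²(5 1 4; -1 -1 2) = Δ·Π!·Σ² = 2/165  (sign +1)
I_A²/I_B² = (1/33)/(2/165) = 5/2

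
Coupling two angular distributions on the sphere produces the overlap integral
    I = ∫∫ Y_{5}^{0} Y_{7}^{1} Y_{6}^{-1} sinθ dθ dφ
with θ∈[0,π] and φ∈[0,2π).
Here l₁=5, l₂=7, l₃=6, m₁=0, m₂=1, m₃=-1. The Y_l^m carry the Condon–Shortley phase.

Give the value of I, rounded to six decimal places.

Rules hold: Σm=0, L=18 even, 2≤6≤12.
N = 11·15·13 = 2145
Δ = 6!·4!·8!/19! = 1/174594420
Racah Σ t=1..5: t=1:−1/4147200 t=2:+1/207360 t=3:−1/82944 t=4:+1/207360 t=5:−1/4147200 = -1/345600
⇒ 3j(5 7 6; 0 0 0)² = 420/46189, sgn -1
Racah Σ t=1..5: t=1:−1/14515200 t=2:+1/414720 t=3:−1/103680 t=4:+1/165888 t=5:−1/2073600 = -17/9676800
⇒ 3j(5 7 6; 0 1 -1)² = 85/19019, sgn +1
4πI² = N·(3j₀)²·(3jₘ)² = 4500/51623
I = -1·√(0.0871704/4π) = -0.08328748

-0.083287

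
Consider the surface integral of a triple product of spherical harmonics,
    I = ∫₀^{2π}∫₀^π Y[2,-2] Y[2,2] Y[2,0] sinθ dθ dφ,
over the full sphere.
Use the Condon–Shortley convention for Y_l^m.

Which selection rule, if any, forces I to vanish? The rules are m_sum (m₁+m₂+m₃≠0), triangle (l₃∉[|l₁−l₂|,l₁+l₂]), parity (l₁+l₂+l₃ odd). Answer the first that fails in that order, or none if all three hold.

Σmᵢ = 0  ✓
l₃∈[|l₁−l₂|,l₁+l₂]=[0,4], have l₃=2  ✓
Σlᵢ = 6 ⇒ even  ✓

none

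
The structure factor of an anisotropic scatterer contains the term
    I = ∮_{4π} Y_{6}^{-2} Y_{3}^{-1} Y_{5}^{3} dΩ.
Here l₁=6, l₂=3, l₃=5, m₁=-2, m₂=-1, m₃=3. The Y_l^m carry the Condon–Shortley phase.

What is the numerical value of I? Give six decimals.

m-sum 0 ✓  L=14 even ✓  3≤5≤9 ✓
Π(2lᵢ+1) = 13×7×11 = 1001
triangle coeff Δ(6,3,5) = 1/675675
Σ_t [1,3]: t=1:−1/8640 t=2:+1/2304 t=3:−1/8640 = 7/34560
(3j)²=7/429 [(6 3 5; 0 0 0)], sign=-1
Σ_t [0,2]: t=0:+1/1935360 t=1:−1/30240 t=2:+1/11520 = 1/18432
(3j)²=7/429 [(6 3 5; -2 -1 3)], sign=+1
⇒ 4πI² = 343/1287
I = (-1)√(343/1287/(4π)) = -0.14563067

-0.145631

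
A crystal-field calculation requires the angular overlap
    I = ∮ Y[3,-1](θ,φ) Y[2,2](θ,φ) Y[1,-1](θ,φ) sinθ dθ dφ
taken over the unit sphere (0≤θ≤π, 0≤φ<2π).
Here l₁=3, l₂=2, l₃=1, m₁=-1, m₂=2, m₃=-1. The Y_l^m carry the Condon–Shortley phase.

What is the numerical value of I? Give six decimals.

-0.082589

Checks pass: Σm=0; 6 even; l₃=1∈[1,5].
(2·3+1)(2·2+1)(2·1+1) = 105
Δ: 4! 2! 0! / 7! → 1/105
sum: t=2:+1/4 = 1/4
3j²(3 2 1; 0 0 0) = Δ·Π!·Σ² = 3/35  (sign -1)
sum: t=4:+1/48 = 1/48
3j²(3 2 1; -1 2 -1) = Δ·Π!·Σ² = 1/105  (sign +1)
combine: 4πI² = 105·3/35·1/105 = 3/35
take √, sign -1: I = -0.08258890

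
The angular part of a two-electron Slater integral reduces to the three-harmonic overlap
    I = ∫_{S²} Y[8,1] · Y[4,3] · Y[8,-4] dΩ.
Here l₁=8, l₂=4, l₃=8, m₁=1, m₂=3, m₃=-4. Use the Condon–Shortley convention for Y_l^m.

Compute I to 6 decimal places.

-0.127049

m-sum 0 ✓  L=20 even ✓  4≤8≤12 ✓
Π(2lᵢ+1) = 17×9×17 = 2601
triangle coeff Δ(8,4,8) = 1/185175900
Σ_t [0,4]: t=0:+1/557383680 t=1:−1/21772800 t=2:+1/8294400 t=3:−1/21772800 t=4:+1/557383680 = 1/30965760
(3j)²=36/4199 [(8 4 8; 0 0 0)], sign=+1
Σ_t [3,4]: t=3:−1/139345920 t=4:+1/313528320 = -1/250822656
(3j)²=1375/151164 [(8 4 8; 1 3 -4)], sign=-1
⇒ 4πI² = 12375/61009
I = (-1)√(12375/61009/(4π)) = -0.12704884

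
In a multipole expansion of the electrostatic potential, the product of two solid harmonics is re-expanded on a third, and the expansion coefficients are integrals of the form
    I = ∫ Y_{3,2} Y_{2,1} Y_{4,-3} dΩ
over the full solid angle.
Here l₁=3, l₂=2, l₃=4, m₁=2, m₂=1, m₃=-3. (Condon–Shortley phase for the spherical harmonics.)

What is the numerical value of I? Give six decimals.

0.000000

Σlᵢ=9 odd — θ-integrand is odd under cosθ→−cosθ; I=0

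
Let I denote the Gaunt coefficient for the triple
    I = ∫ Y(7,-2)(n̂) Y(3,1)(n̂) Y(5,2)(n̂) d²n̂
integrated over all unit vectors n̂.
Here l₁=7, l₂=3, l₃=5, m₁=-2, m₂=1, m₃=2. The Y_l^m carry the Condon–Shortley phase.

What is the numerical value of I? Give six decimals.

0.000000

Σmᵢ = 1 ≠ 0, so the φ-integral vanishes; I = 0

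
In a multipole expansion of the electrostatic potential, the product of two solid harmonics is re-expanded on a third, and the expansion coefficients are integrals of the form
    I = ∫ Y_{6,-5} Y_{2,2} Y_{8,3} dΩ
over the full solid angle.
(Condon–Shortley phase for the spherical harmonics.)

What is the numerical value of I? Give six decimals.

Checks pass: Σm=0; 16 even; l₃=8∈[4,8].
(2·6+1)(2·2+1)(2·8+1) = 1105
Δ: 0! 12! 4! / 17! → 1/30940
sum: t=0:+1/2073600 = 1/2073600
3j²(6 2 8; 0 0 0) = Δ·Π!·Σ² = 28/1105  (sign +1)
sum: t=0:+1/958003200 = 1/958003200
3j²(6 2 8; -5 2 3) = Δ·Π!·Σ² = 1/6188  (sign -1)
combine: 4πI² = 1105·28/1105·1/6188 = 1/221
take √, sign -1: I = -0.01897575

-0.018976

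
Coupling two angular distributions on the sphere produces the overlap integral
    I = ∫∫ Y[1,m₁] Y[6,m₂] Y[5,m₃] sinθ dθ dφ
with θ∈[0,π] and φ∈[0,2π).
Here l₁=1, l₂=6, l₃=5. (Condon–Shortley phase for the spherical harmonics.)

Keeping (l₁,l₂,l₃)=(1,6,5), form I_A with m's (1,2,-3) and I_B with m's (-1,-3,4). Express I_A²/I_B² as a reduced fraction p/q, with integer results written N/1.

2/1

Shared (l₁,l₂,l₃)=(1,6,5): N and (l;000)² cancel in I_A²/I_B².
A: Δ = 2!·0!·10!/13! = 1/858; Racah Σ t=0..0: t=0:+1/161280 = 1/161280; ⇒ 3j(1 6 5; 1 2 -3)² = 1/143, sgn +1
B: Δ = 2!·0!·10!/13! = 1/858; Racah Σ t=2..2: t=2:+1/725760 = 1/725760; ⇒ 3j(1 6 5; -1 -3 4)² = 1/286, sgn -1
I_A²/I_B² = (1/143)/(1/286) = 2/1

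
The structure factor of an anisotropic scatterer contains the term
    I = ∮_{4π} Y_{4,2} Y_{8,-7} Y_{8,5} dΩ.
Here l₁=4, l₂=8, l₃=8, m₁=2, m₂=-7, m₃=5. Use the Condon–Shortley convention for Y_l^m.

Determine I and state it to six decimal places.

-0.166658

Rules hold: Σm=0, L=20 even, 4≤8≤12.
N = 9·17·17 = 2601
Δ = 4!·4!·12!/21! = 1/185175900
Racah Σ t=0..4: t=0:+1/557383680 t=1:−1/21772800 t=2:+1/8294400 t=3:−1/21772800 t=4:+1/557383680 = 1/30965760
⇒ 3j(4 8 8; 0 0 0)² = 36/4199, sgn +1
Racah Σ t=0..1: t=0:+1/3832012800 t=1:−1/17244057600 = 1/4926873600
⇒ 3j(4 8 8; 2 -7 5)² = 91/5814, sgn -1
4πI² = N·(3j₀)²·(3jₘ)² = 126/361
I = -1·√(0.34903/4π) = -0.16665822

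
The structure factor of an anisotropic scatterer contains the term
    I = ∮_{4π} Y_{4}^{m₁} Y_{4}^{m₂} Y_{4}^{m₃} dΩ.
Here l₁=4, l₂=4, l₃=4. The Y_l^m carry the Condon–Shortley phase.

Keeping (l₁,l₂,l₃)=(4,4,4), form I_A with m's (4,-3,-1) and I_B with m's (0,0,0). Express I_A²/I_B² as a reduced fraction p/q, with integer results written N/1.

245/162

Same 4,4,4: normalisation and zero-m 3j drop out of the ratio.
A: Δ: 4! 4! 4! / 13! → 1/450450; sum: t=0:+1/3456 = 1/3456; 3j²(4 4 4; 4 -3 -1) = Δ·Π!·Σ² = 35/1287  (sign -1)
B: Δ: 4! 4! 4! / 13! → 1/450450; sum: t=0:+1/13824 t=1:−1/216 t=2:+1/64 t=3:−1/216 t=4:+1/13824 = 5/768; 3j²(4 4 4; 0 0 0) = Δ·Π!·Σ² = 18/1001  (sign +1)
I_A²/I_B² = (35/1287)/(18/1001) = 245/162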